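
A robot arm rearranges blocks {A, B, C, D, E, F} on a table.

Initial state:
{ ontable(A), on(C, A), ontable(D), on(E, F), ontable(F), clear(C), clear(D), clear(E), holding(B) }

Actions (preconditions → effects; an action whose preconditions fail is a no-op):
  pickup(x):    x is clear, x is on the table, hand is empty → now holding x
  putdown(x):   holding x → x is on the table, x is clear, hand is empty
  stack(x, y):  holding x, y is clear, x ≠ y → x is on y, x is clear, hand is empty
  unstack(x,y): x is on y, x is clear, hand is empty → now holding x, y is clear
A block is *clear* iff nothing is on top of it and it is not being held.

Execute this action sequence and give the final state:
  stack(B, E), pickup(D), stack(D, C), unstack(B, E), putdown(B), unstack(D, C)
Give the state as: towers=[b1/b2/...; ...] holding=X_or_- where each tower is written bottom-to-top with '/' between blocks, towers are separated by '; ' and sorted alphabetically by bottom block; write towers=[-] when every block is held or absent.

towers=[A/C; B; F/E] holding=D

step 1 (stack(B, E)): towers=[A/C; D; F/E/B] holding=-
step 2 (pickup(D)): towers=[A/C; F/E/B] holding=D
step 3 (stack(D, C)): towers=[A/C/D; F/E/B] holding=-
step 4 (unstack(B, E)): towers=[A/C/D; F/E] holding=B
step 5 (putdown(B)): towers=[A/C/D; B; F/E] holding=-
step 6 (unstack(D, C)): towers=[A/C; B; F/E] holding=D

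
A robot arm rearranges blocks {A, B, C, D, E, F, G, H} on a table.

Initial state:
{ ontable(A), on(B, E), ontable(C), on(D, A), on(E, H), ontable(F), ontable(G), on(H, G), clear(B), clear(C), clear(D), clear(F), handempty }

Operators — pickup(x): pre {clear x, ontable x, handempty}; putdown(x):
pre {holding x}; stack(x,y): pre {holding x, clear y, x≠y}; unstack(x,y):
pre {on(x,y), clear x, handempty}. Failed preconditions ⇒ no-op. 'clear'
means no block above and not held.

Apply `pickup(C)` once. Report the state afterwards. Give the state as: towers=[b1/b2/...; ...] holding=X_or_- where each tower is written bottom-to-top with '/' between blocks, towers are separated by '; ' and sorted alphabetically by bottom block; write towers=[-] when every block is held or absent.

before: towers=[A/D; C; F; G/H/E/B] holding=-
pre[pickup(C)]: clear(C) ✓, ontable(C) ✓, handempty ✓
all met → apply pickup(C)
after:  towers=[A/D; F; G/H/E/B] holding=C

towers=[A/D; F; G/H/E/B] holding=C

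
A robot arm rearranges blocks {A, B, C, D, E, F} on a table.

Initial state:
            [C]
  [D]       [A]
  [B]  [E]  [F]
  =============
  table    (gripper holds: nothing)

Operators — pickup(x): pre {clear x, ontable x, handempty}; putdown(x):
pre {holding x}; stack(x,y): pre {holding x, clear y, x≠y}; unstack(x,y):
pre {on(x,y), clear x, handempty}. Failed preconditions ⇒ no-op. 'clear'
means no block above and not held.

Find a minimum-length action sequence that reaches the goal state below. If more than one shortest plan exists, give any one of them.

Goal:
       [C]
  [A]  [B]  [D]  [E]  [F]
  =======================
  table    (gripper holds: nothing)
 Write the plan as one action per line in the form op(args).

unstack(D, B)
putdown(D)
unstack(C, A)
stack(C, B)
unstack(A, F)
putdown(A)

step 1 (unstack(D, B)): towers=[B; E; F/A/C] holding=D
step 2 (putdown(D)): towers=[B; D; E; F/A/C] holding=-
step 3 (unstack(C, A)): towers=[B; D; E; F/A] holding=C
step 4 (stack(C, B)): towers=[B/C; D; E; F/A] holding=-
step 5 (unstack(A, F)): towers=[B/C; D; E; F] holding=A
step 6 (putdown(A)): towers=[A; B/C; D; E; F] holding=-
goal check: towers=[A; B/C; D; E; F] holding=- — reached (length 6, optimal by BFS)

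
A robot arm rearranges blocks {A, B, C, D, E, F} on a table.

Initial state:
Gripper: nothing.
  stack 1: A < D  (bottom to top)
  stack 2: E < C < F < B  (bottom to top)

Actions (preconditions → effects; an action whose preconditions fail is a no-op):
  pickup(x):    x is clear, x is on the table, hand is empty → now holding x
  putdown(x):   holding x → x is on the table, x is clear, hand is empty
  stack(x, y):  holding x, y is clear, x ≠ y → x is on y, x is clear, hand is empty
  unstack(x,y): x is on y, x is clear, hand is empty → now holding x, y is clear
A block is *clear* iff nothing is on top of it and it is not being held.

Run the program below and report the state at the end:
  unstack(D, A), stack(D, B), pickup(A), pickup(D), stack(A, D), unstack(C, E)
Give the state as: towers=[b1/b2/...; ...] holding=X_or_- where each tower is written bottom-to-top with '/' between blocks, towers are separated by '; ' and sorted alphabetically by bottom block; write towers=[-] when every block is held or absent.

towers=[E/C/F/B/D/A] holding=-

step 1 (unstack(D, A)): towers=[A; E/C/F/B] holding=D
step 2 (stack(D, B)): towers=[A; E/C/F/B/D] holding=-
step 3 (pickup(A)): towers=[E/C/F/B/D] holding=A
step 4 (pickup(D)) [no-op]: towers=[E/C/F/B/D] holding=A
step 5 (stack(A, D)): towers=[E/C/F/B/D/A] holding=-
step 6 (unstack(C, E)) [no-op]: towers=[E/C/F/B/D/A] holding=-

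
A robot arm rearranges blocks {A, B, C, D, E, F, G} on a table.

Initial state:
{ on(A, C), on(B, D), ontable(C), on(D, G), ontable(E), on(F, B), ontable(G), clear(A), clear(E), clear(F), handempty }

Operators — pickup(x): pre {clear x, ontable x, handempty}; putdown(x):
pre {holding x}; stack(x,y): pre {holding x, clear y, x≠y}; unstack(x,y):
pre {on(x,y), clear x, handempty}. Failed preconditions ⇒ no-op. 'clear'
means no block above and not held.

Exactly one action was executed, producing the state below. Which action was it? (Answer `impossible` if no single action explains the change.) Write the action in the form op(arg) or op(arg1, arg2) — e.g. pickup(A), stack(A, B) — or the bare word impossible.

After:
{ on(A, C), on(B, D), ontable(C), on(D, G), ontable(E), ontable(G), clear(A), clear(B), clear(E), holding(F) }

unstack(F, B)

target: towers=[C/A; E; G/D/B] holding=F
     unstack(F, B) → towers=[C/A; E; G/D/B] holding=F  ← match
     unstack(A, C) → towers=[C; E; G/D/B/F] holding=A
         pickup(E) → towers=[C/A; G/D/B/F] holding=E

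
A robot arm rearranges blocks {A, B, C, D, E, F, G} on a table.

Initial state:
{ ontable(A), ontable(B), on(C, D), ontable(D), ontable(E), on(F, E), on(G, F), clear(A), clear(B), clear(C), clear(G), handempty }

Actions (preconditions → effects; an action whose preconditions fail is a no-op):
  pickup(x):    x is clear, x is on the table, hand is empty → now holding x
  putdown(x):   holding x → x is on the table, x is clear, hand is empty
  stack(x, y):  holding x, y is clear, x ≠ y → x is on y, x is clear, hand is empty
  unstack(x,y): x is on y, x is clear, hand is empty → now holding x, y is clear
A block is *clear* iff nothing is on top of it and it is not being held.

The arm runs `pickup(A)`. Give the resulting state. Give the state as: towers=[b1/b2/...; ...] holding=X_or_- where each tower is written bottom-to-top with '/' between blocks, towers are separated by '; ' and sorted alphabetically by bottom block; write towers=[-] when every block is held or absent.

before: towers=[A; B; D/C; E/F/G] holding=-
pre[pickup(A)]: clear(A) ✓, ontable(A) ✓, handempty ✓
all met → apply pickup(A)
after:  towers=[B; D/C; E/F/G] holding=A

towers=[B; D/C; E/F/G] holding=A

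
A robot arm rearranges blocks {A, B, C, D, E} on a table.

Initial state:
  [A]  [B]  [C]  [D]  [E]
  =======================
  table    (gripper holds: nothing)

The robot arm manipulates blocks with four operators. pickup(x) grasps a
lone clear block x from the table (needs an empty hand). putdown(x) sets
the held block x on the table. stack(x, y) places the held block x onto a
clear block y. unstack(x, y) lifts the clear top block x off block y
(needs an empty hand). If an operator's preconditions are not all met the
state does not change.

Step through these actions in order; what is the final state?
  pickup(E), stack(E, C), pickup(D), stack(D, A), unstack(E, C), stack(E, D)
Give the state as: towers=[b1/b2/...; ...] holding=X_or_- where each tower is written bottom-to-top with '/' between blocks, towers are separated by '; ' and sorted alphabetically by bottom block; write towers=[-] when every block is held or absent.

towers=[A/D/E; B; C] holding=-

step 1 (pickup(E)): towers=[A; B; C; D] holding=E
step 2 (stack(E, C)): towers=[A; B; C/E; D] holding=-
step 3 (pickup(D)): towers=[A; B; C/E] holding=D
step 4 (stack(D, A)): towers=[A/D; B; C/E] holding=-
step 5 (unstack(E, C)): towers=[A/D; B; C] holding=E
step 6 (stack(E, D)): towers=[A/D/E; B; C] holding=-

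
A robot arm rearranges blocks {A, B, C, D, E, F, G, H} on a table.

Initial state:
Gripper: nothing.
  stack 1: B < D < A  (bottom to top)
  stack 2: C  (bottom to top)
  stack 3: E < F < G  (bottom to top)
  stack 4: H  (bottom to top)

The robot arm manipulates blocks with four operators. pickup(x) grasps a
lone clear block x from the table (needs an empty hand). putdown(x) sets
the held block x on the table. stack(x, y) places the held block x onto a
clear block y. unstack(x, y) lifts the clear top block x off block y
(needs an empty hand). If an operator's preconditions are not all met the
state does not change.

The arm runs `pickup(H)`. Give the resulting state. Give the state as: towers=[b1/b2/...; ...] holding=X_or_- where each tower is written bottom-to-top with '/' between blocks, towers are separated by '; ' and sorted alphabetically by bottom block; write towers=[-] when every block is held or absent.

before: towers=[B/D/A; C; E/F/G; H] holding=-
pre[pickup(H)]: clear(H) ok, ontable(H) ok, handempty ok
all met → apply pickup(H)
after:  towers=[B/D/A; C; E/F/G] holding=H

towers=[B/D/A; C; E/F/G] holding=H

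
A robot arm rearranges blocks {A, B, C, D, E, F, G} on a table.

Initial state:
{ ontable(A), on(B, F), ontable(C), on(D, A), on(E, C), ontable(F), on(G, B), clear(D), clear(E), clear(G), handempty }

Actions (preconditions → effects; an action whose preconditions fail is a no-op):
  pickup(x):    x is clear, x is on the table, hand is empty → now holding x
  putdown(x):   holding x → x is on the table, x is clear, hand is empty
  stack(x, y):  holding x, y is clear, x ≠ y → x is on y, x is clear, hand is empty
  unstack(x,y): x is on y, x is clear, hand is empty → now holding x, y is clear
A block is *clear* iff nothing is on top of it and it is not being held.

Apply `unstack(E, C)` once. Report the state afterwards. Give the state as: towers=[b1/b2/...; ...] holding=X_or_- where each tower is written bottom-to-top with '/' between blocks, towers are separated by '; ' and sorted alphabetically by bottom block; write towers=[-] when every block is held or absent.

towers=[A/D; C; F/B/G] holding=E

before: towers=[A/D; C/E; F/B/G] holding=-
pre[unstack(E, C)]: on(E,C) yes, clear(E) yes, handempty yes
all met → apply unstack(E, C)
after:  towers=[A/D; C; F/B/G] holding=E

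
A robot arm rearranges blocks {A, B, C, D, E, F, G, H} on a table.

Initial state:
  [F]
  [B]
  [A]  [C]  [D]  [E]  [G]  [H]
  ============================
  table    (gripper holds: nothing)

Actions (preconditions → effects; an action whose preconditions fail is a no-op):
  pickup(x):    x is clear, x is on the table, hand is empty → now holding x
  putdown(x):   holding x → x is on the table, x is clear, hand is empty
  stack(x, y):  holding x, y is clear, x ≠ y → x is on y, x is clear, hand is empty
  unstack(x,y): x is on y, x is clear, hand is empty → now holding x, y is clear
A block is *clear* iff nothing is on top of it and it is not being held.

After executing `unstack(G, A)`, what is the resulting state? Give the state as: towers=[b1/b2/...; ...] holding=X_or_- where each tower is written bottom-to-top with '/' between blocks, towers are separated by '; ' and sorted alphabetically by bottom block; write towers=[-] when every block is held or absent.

towers=[A/B/F; C; D; E; G; H] holding=-

before: towers=[A/B/F; C; D; E; G; H] holding=-
pre[unstack(G, A)]: on(G,A) fail, clear(G) ok, handempty ok
on(G,A) unmet → unstack(G, A) is a no-op
after:  towers=[A/B/F; C; D; E; G; H] holding=-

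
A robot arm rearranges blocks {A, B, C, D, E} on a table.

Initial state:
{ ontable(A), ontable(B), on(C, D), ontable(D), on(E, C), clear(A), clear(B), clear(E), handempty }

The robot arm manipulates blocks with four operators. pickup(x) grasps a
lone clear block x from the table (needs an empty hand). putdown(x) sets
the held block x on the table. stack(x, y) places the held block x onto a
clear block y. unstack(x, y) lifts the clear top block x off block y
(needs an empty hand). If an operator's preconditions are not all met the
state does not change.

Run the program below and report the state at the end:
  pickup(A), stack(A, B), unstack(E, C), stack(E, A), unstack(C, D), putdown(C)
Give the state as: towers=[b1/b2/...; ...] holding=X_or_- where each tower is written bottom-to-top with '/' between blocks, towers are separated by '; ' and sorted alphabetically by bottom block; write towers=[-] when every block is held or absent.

step 1 (pickup(A)): towers=[B; D/C/E] holding=A
step 2 (stack(A, B)): towers=[B/A; D/C/E] holding=-
step 3 (unstack(E, C)): towers=[B/A; D/C] holding=E
step 4 (stack(E, A)): towers=[B/A/E; D/C] holding=-
step 5 (unstack(C, D)): towers=[B/A/E; D] holding=C
step 6 (putdown(C)): towers=[B/A/E; C; D] holding=-

towers=[B/A/E; C; D] holding=-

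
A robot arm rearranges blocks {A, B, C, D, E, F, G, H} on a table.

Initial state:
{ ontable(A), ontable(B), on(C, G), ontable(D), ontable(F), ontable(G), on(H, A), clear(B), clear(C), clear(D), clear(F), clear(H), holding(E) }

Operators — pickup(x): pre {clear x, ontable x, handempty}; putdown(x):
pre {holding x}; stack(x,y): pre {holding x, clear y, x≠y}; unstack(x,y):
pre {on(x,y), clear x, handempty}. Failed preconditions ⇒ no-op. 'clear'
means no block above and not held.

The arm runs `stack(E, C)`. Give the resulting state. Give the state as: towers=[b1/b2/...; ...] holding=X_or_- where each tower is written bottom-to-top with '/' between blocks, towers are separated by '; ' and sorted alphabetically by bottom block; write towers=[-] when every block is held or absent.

before: towers=[A/H; B; D; F; G/C] holding=E
pre[stack(E, C)]: holding(E) yes, clear(C) yes, E≠C yes
all met → apply stack(E, C)
after:  towers=[A/H; B; D; F; G/C/E] holding=-

towers=[A/H; B; D; F; G/C/E] holding=-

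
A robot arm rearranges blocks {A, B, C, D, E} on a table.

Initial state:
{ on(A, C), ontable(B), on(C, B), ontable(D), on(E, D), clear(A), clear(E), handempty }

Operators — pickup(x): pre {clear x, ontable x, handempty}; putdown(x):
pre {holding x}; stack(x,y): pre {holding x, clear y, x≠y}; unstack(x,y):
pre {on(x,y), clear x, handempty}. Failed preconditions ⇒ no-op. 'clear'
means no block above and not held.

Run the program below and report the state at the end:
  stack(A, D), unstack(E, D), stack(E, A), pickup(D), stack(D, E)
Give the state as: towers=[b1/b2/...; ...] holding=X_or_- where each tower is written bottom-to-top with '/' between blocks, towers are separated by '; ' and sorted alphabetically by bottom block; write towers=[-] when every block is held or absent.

towers=[B/C/A/E/D] holding=-

step 1 (stack(A, D)) [no-op]: towers=[B/C/A; D/E] holding=-
step 2 (unstack(E, D)): towers=[B/C/A; D] holding=E
step 3 (stack(E, A)): towers=[B/C/A/E; D] holding=-
step 4 (pickup(D)): towers=[B/C/A/E] holding=D
step 5 (stack(D, E)): towers=[B/C/A/E/D] holding=-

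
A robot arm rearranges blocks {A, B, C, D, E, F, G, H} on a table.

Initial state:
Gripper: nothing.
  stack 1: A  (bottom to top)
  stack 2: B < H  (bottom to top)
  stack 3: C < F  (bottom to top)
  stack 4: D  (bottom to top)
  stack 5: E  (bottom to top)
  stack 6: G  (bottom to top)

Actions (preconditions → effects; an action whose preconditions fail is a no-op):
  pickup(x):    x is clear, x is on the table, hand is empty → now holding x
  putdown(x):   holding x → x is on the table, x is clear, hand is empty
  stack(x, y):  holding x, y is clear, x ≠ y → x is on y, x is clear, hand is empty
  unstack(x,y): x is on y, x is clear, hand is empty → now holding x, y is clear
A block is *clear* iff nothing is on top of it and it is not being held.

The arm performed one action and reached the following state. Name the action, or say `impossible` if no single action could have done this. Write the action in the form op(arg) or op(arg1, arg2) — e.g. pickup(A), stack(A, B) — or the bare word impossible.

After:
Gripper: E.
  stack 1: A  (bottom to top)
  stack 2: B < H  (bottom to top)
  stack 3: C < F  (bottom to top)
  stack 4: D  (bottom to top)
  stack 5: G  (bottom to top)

pickup(E)

target: towers=[A; B/H; C/F; D; G] holding=E
         pickup(G) → towers=[A; B/H; C/F; D; E] holding=G
         pickup(A) → towers=[B/H; C/F; D; E; G] holding=A
         pickup(E) → towers=[A; B/H; C/F; D; G] holding=E  ← match
     unstack(H, B) → towers=[A; B; C/F; D; E; G] holding=H
     unstack(F, C) → towers=[A; B/H; C; D; E; G] holding=F
         pickup(D) → towers=[A; B/H; C/F; E; G] holding=D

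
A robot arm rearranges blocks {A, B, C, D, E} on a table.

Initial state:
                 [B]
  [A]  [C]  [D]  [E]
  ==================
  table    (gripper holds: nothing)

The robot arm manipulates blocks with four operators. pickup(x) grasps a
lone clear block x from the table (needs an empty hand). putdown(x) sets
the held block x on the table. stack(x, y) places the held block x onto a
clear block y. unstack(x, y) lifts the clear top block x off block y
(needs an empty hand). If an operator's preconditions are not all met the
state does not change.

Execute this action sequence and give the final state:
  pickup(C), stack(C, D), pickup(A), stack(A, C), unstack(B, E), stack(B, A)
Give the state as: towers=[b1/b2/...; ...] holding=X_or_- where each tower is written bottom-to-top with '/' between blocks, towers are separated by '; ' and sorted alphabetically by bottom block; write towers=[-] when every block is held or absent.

step 1 (pickup(C)): towers=[A; D; E/B] holding=C
step 2 (stack(C, D)): towers=[A; D/C; E/B] holding=-
step 3 (pickup(A)): towers=[D/C; E/B] holding=A
step 4 (stack(A, C)): towers=[D/C/A; E/B] holding=-
step 5 (unstack(B, E)): towers=[D/C/A; E] holding=B
step 6 (stack(B, A)): towers=[D/C/A/B; E] holding=-

towers=[D/C/A/B; E] holding=-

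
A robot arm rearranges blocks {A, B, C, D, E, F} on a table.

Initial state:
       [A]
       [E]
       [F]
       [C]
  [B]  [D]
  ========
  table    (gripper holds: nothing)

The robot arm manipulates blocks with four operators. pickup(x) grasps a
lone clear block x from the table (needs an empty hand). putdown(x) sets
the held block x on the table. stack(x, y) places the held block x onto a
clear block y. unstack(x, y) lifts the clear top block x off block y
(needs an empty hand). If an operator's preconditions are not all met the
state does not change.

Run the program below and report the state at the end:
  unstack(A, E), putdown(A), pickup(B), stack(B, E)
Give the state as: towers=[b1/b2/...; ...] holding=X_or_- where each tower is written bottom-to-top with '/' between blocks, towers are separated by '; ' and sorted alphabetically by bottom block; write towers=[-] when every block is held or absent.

step 1 (unstack(A, E)): towers=[B; D/C/F/E] holding=A
step 2 (putdown(A)): towers=[A; B; D/C/F/E] holding=-
step 3 (pickup(B)): towers=[A; D/C/F/E] holding=B
step 4 (stack(B, E)): towers=[A; D/C/F/E/B] holding=-

towers=[A; D/C/F/E/B] holding=-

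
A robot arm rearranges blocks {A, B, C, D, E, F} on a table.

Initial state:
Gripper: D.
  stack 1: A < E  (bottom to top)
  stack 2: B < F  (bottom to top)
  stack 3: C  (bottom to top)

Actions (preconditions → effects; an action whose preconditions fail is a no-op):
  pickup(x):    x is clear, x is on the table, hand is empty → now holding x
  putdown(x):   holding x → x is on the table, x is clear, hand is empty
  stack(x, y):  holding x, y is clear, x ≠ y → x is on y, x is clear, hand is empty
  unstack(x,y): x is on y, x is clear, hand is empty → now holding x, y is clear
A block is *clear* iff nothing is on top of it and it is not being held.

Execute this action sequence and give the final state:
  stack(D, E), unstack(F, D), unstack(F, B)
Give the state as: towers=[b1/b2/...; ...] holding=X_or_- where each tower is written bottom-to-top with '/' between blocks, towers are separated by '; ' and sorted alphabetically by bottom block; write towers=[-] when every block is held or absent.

step 1 (stack(D, E)): towers=[A/E/D; B/F; C] holding=-
step 2 (unstack(F, D)) [no-op]: towers=[A/E/D; B/F; C] holding=-
step 3 (unstack(F, B)): towers=[A/E/D; B; C] holding=F

towers=[A/E/D; B; C] holding=F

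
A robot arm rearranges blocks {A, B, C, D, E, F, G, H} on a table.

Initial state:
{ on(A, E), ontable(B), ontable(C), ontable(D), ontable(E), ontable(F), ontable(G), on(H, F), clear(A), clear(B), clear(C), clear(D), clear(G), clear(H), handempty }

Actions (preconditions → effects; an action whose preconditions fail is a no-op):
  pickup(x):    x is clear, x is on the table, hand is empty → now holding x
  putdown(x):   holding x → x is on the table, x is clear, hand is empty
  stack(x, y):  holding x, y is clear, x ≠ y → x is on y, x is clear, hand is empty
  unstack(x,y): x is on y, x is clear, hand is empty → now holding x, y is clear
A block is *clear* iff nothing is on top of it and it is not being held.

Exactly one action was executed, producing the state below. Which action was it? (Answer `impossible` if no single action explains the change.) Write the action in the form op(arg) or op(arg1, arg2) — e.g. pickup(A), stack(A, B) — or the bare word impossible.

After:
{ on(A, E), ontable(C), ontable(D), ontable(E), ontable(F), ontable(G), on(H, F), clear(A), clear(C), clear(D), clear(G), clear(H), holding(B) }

pickup(B)

target: towers=[C; D; E/A; F/H; G] holding=B
         pickup(G) → towers=[B; C; D; E/A; F/H] holding=G
     unstack(A, E) → towers=[B; C; D; E; F/H; G] holding=A
     unstack(H, F) → towers=[B; C; D; E/A; F; G] holding=H
         pickup(B) → towers=[C; D; E/A; F/H; G] holding=B  ← match
         pickup(D) → towers=[B; C; E/A; F/H; G] holding=D
         pickup(C) → towers=[B; D; E/A; F/H; G] holding=C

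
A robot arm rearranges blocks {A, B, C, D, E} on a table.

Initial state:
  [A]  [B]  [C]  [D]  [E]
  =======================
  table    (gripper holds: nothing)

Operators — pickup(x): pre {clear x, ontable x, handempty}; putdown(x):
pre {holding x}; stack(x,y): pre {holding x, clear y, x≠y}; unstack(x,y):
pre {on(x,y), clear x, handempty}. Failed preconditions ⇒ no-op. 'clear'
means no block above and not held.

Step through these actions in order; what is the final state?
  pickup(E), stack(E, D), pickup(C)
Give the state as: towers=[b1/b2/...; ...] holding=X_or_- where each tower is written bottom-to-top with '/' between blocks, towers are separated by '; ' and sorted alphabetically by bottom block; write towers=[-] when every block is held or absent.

towers=[A; B; D/E] holding=C

step 1 (pickup(E)): towers=[A; B; C; D] holding=E
step 2 (stack(E, D)): towers=[A; B; C; D/E] holding=-
step 3 (pickup(C)): towers=[A; B; D/E] holding=C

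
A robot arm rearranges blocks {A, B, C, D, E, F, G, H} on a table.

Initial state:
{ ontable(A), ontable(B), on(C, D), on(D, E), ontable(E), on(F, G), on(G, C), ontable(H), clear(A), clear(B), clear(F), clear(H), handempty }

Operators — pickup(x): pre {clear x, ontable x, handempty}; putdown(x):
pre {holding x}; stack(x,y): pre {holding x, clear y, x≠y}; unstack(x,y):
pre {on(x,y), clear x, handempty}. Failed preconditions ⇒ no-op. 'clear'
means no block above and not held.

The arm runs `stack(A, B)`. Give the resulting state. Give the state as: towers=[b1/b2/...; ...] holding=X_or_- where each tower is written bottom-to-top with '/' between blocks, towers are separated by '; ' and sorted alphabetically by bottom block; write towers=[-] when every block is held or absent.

towers=[A; B; E/D/C/G/F; H] holding=-

before: towers=[A; B; E/D/C/G/F; H] holding=-
pre[stack(A, B)]: holding(A) fail, clear(B) ok, A≠B ok
holding(A) unmet → stack(A, B) is a no-op
after:  towers=[A; B; E/D/C/G/F; H] holding=-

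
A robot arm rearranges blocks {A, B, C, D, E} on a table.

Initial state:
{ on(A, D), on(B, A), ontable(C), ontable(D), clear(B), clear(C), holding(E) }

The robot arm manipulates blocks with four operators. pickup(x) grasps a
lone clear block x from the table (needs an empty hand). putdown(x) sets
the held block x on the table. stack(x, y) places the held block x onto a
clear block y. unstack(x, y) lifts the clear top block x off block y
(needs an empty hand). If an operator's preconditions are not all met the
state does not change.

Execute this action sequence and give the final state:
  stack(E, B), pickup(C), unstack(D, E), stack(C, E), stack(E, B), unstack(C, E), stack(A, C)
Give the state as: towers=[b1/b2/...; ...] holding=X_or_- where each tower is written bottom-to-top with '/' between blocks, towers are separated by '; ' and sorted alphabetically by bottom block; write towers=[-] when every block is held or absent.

step 1 (stack(E, B)): towers=[C; D/A/B/E] holding=-
step 2 (pickup(C)): towers=[D/A/B/E] holding=C
step 3 (unstack(D, E)) [no-op]: towers=[D/A/B/E] holding=C
step 4 (stack(C, E)): towers=[D/A/B/E/C] holding=-
step 5 (stack(E, B)) [no-op]: towers=[D/A/B/E/C] holding=-
step 6 (unstack(C, E)): towers=[D/A/B/E] holding=C
step 7 (stack(A, C)) [no-op]: towers=[D/A/B/E] holding=C

towers=[D/A/B/E] holding=C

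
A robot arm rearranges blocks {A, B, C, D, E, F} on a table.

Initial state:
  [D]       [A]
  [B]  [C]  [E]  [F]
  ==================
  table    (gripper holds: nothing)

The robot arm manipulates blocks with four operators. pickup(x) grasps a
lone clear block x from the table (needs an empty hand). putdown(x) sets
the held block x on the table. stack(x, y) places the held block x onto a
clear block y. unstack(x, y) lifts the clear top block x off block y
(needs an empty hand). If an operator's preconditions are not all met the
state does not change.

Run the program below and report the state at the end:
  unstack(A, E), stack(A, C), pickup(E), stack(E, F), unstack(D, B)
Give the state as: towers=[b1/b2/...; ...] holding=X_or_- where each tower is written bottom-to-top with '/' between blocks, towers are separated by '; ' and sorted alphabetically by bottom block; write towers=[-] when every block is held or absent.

towers=[B; C/A; F/E] holding=D

step 1 (unstack(A, E)): towers=[B/D; C; E; F] holding=A
step 2 (stack(A, C)): towers=[B/D; C/A; E; F] holding=-
step 3 (pickup(E)): towers=[B/D; C/A; F] holding=E
step 4 (stack(E, F)): towers=[B/D; C/A; F/E] holding=-
step 5 (unstack(D, B)): towers=[B; C/A; F/E] holding=D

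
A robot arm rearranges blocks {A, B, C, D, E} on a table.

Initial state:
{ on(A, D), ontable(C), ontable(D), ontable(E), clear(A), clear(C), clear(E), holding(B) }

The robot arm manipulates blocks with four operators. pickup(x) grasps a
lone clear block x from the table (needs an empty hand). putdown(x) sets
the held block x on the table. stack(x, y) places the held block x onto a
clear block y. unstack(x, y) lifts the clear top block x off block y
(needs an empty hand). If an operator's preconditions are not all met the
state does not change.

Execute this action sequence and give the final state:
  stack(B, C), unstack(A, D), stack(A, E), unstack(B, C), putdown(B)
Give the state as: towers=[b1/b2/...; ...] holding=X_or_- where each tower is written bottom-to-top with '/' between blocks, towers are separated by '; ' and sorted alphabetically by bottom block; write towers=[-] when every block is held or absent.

towers=[B; C; D; E/A] holding=-

step 1 (stack(B, C)): towers=[C/B; D/A; E] holding=-
step 2 (unstack(A, D)): towers=[C/B; D; E] holding=A
step 3 (stack(A, E)): towers=[C/B; D; E/A] holding=-
step 4 (unstack(B, C)): towers=[C; D; E/A] holding=B
step 5 (putdown(B)): towers=[B; C; D; E/A] holding=-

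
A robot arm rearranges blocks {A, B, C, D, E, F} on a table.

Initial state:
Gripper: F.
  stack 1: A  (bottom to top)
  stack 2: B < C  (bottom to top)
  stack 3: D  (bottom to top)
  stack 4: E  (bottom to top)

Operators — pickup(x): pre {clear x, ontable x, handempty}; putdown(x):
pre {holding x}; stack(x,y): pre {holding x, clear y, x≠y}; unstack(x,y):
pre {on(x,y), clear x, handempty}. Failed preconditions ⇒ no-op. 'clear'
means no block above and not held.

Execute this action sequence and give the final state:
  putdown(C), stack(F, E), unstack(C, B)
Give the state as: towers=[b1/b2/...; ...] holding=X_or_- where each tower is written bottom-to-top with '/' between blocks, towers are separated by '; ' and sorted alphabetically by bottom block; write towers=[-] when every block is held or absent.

step 1 (putdown(C)) [no-op]: towers=[A; B/C; D; E] holding=F
step 2 (stack(F, E)): towers=[A; B/C; D; E/F] holding=-
step 3 (unstack(C, B)): towers=[A; B; D; E/F] holding=C

towers=[A; B; D; E/F] holding=C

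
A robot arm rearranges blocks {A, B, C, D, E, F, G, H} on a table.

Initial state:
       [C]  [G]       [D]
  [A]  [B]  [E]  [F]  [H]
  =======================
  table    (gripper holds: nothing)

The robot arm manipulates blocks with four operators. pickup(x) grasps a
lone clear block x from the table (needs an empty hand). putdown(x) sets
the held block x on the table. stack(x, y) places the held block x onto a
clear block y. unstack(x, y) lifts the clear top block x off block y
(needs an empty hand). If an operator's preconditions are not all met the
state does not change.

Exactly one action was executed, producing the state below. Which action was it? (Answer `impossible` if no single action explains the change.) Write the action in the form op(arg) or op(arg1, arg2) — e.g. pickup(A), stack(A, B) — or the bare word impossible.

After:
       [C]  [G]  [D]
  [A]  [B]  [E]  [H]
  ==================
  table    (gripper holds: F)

pickup(F)

target: towers=[A; B/C; E/G; H/D] holding=F
     unstack(G, E) → towers=[A; B/C; E; F; H/D] holding=G
         pickup(A) → towers=[B/C; E/G; F; H/D] holding=A
         pickup(F) → towers=[A; B/C; E/G; H/D] holding=F  ← match
     unstack(D, H) → towers=[A; B/C; E/G; F; H] holding=D
     unstack(C, B) → towers=[A; B; E/G; F; H/D] holding=C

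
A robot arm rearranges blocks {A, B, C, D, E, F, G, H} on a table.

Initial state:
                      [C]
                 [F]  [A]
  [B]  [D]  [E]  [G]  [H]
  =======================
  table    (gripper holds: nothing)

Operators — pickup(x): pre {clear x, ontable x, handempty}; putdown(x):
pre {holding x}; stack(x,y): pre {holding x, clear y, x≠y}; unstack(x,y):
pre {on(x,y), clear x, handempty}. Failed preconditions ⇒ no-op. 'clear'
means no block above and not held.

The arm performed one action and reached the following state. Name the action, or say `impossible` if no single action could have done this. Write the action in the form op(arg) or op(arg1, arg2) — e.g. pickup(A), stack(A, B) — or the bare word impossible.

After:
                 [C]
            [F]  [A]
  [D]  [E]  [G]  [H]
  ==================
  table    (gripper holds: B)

target: towers=[D; E; G/F; H/A/C] holding=B
         pickup(E) → towers=[B; D; G/F; H/A/C] holding=E
         pickup(B) → towers=[D; E; G/F; H/A/C] holding=B  ← match
     unstack(F, G) → towers=[B; D; E; G; H/A/C] holding=F
         pickup(D) → towers=[B; E; G/F; H/A/C] holding=D
     unstack(C, A) → towers=[B; D; E; G/F; H/A] holding=C

pickup(B)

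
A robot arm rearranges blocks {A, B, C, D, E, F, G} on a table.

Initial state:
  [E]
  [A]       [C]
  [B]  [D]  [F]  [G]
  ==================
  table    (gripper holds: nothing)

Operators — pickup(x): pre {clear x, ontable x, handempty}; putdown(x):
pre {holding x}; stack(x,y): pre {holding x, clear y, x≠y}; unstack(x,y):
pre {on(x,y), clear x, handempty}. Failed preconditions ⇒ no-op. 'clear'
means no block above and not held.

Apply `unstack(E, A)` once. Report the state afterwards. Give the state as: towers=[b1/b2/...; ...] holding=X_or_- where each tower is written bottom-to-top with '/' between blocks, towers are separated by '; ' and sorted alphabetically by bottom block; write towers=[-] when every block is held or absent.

before: towers=[B/A/E; D; F/C; G] holding=-
pre[unstack(E, A)]: on(E,A) yes, clear(E) yes, handempty yes
all met → apply unstack(E, A)
after:  towers=[B/A; D; F/C; G] holding=E

towers=[B/A; D; F/C; G] holding=E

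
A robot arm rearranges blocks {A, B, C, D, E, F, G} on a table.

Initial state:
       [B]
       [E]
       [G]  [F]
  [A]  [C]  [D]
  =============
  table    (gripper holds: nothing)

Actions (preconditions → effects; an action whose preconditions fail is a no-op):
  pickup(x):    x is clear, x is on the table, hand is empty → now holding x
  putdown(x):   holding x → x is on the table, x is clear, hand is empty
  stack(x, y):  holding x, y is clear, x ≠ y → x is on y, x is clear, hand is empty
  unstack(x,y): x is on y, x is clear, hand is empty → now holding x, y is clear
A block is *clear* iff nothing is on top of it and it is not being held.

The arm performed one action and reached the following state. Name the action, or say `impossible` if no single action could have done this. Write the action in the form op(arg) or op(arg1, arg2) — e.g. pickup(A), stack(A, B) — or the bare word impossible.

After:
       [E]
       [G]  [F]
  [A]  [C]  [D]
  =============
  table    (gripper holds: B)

target: towers=[A; C/G/E; D/F] holding=B
     unstack(B, E) → towers=[A; C/G/E; D/F] holding=B  ← match
     unstack(F, D) → towers=[A; C/G/E/B; D] holding=F
         pickup(A) → towers=[C/G/E/B; D/F] holding=A

unstack(B, E)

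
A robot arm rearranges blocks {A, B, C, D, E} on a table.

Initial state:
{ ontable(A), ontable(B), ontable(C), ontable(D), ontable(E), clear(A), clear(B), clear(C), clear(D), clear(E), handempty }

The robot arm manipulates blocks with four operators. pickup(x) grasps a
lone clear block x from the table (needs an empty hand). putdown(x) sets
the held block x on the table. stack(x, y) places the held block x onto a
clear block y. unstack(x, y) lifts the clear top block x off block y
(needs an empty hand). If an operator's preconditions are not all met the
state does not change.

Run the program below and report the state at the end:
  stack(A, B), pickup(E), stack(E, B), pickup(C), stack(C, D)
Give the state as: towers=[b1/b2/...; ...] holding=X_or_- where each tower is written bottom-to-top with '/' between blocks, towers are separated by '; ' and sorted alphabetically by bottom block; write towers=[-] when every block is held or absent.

towers=[A; B/E; D/C] holding=-

step 1 (stack(A, B)) [no-op]: towers=[A; B; C; D; E] holding=-
step 2 (pickup(E)): towers=[A; B; C; D] holding=E
step 3 (stack(E, B)): towers=[A; B/E; C; D] holding=-
step 4 (pickup(C)): towers=[A; B/E; D] holding=C
step 5 (stack(C, D)): towers=[A; B/E; D/C] holding=-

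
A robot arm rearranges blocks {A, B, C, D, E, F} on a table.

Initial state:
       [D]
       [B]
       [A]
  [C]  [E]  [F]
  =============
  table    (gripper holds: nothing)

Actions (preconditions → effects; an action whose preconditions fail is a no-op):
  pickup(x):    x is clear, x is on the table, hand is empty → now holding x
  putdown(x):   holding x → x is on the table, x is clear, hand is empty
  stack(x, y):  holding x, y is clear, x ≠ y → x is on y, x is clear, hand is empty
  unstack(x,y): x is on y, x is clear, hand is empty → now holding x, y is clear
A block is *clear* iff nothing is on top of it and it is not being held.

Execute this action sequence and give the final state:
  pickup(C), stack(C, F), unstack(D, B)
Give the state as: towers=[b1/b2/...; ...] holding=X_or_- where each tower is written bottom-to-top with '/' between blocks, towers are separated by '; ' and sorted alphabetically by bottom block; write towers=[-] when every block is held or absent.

towers=[E/A/B; F/C] holding=D

step 1 (pickup(C)): towers=[E/A/B/D; F] holding=C
step 2 (stack(C, F)): towers=[E/A/B/D; F/C] holding=-
step 3 (unstack(D, B)): towers=[E/A/B; F/C] holding=D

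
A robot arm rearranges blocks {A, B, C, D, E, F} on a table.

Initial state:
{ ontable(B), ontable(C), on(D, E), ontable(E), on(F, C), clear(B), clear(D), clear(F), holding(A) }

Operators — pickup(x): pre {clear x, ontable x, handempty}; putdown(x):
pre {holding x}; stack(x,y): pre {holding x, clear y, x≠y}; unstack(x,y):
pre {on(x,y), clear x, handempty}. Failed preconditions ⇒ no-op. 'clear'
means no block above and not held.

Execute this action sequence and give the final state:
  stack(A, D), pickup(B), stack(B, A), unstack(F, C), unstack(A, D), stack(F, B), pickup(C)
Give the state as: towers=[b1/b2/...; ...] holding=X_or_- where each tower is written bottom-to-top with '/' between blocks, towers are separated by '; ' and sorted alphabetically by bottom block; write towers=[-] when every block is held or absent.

step 1 (stack(A, D)): towers=[B; C/F; E/D/A] holding=-
step 2 (pickup(B)): towers=[C/F; E/D/A] holding=B
step 3 (stack(B, A)): towers=[C/F; E/D/A/B] holding=-
step 4 (unstack(F, C)): towers=[C; E/D/A/B] holding=F
step 5 (unstack(A, D)) [no-op]: towers=[C; E/D/A/B] holding=F
step 6 (stack(F, B)): towers=[C; E/D/A/B/F] holding=-
step 7 (pickup(C)): towers=[E/D/A/B/F] holding=C

towers=[E/D/A/B/F] holding=C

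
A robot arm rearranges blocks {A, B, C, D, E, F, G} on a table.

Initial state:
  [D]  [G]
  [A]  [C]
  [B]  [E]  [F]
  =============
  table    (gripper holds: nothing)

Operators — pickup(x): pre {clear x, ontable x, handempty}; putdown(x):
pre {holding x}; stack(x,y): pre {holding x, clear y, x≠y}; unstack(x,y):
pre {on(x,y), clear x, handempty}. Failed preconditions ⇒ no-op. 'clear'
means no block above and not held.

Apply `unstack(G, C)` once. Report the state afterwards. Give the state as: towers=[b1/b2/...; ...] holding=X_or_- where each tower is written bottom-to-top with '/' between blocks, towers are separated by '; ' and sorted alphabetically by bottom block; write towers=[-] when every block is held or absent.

before: towers=[B/A/D; E/C/G; F] holding=-
pre[unstack(G, C)]: on(G,C) ✓, clear(G) ✓, handempty ✓
all met → apply unstack(G, C)
after:  towers=[B/A/D; E/C; F] holding=G

towers=[B/A/D; E/C; F] holding=G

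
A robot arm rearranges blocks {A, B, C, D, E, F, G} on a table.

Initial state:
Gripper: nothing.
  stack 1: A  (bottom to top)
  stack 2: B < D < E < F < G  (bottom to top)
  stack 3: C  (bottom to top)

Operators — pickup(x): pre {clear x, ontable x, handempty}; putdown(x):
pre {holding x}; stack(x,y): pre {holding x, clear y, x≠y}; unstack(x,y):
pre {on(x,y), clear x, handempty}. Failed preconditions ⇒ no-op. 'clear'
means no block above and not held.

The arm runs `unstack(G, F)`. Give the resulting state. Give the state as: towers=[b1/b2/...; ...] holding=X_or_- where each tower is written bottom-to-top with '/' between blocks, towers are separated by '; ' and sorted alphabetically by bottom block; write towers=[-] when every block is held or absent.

towers=[A; B/D/E/F; C] holding=G

before: towers=[A; B/D/E/F/G; C] holding=-
pre[unstack(G, F)]: on(G,F) yes, clear(G) yes, handempty yes
all met → apply unstack(G, F)
after:  towers=[A; B/D/E/F; C] holding=G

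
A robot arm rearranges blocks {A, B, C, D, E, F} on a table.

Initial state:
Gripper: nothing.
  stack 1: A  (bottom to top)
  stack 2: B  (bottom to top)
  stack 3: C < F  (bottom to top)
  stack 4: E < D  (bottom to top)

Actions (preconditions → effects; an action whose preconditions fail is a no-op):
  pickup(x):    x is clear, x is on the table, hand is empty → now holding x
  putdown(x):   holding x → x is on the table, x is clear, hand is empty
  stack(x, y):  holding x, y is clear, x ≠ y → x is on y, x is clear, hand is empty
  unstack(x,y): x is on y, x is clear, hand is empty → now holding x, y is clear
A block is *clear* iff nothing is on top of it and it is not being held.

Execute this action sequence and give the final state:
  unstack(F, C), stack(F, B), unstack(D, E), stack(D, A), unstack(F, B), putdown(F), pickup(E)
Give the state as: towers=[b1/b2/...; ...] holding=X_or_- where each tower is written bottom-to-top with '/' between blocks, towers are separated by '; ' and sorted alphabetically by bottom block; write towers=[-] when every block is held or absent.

towers=[A/D; B; C; F] holding=E

step 1 (unstack(F, C)): towers=[A; B; C; E/D] holding=F
step 2 (stack(F, B)): towers=[A; B/F; C; E/D] holding=-
step 3 (unstack(D, E)): towers=[A; B/F; C; E] holding=D
step 4 (stack(D, A)): towers=[A/D; B/F; C; E] holding=-
step 5 (unstack(F, B)): towers=[A/D; B; C; E] holding=F
step 6 (putdown(F)): towers=[A/D; B; C; E; F] holding=-
step 7 (pickup(E)): towers=[A/D; B; C; F] holding=E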